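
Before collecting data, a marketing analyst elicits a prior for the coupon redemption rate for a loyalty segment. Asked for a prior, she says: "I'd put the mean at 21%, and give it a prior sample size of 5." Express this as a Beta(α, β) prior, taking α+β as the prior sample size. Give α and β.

α = 1.05, β = 3.95

Under the effective-sample-size interpretation, Beta(α, β) has prior mean α/(α+β) and prior sample size α+β.
So α+β = 5 and α/(α+β) = 0.21, giving α = 0.21·5 = 1.05 and β = 5 − 1.05 = 3.95.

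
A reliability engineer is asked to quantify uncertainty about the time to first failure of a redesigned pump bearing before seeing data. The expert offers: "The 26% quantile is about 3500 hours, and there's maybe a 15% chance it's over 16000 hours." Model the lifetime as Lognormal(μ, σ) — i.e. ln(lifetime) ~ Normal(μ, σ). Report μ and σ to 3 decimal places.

If T ~ Lognormal(μ,σ) then ln T ~ Normal(μ,σ), so the p-quantile of ln T is μ + z_p·σ.
ln(3500) = 8.161 and ln(16000) = 9.68; z_{0.26} = -0.6433, z_{0.85} = 1.036.
σ = (9.68 − 8.161)/(1.036 − (-0.6433)) = 0.905.
μ = 8.161 − (-0.6433)·0.905 = 8.743.

μ ≈ 8.743, σ ≈ 0.905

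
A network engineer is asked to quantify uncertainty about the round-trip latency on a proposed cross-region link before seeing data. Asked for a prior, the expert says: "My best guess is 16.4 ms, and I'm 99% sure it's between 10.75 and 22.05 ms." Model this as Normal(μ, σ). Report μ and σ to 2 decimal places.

μ = 16.40, σ = 2.19

A symmetric 99% interval runs μ ± z·σ with z = 2.576.
Half-width = 5.65, so σ = 5.65/2.576 = 2.19.
μ is the stated best guess, 16.40.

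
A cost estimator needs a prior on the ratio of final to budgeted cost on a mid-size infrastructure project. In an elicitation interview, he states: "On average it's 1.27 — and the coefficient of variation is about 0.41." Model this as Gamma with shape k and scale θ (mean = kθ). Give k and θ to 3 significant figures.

For Gamma(k, scale θ): mean = kθ, variance = kθ², so CV = 1/√k.
CV = 0.41, hence k = 1/CV² = 5.95.
Then θ = mean/k = 1.27/5.95 = 0.213.

k ≈ 5.95, θ ≈ 0.213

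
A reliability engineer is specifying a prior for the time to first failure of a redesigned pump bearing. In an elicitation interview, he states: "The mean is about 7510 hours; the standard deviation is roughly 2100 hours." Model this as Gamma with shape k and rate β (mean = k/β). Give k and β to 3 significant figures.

For Gamma(k, rate β): mean = k/β, variance = k/β², so CV = 1/√k.
CV = SD/mean = 2100/7510 = 0.2796, hence k = 1/CV² = 12.8.
Then β = k/mean = 12.8/7510 = 0.0017.

k ≈ 12.8, β ≈ 0.0017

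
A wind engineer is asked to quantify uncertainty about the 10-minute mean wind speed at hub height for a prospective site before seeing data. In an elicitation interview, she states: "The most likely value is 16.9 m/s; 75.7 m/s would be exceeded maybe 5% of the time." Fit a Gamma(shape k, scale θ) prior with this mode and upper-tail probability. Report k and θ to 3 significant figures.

Gamma(k,θ) with k>1 has mode (k−1)θ, so θ = 16.9/(k−1).
Need P(X < 75.7) = 0.95 with θ tied to k this way. Start at k = 2, θ = 16.9: P(X<75.7) ≈ 0.938.
Too low — raise k to concentrate. Iterating converges to k ≈ 2.09.
Then θ = 16.9/(2.09−1) ≈ 15.5.

k ≈ 2.09, θ ≈ 15.5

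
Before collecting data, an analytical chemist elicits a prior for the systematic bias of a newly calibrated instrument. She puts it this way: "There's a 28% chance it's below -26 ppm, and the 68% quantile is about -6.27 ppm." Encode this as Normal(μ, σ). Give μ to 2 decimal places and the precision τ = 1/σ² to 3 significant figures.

μ = -15.05, τ = 0.00284

For Normal(μ,σ), the p-quantile is μ + z_p·σ. Here z_{0.28} = -0.5828, z_{0.68} = 0.4677.
So -26 = μ − 0.5828σ and -6.27 = μ + 0.4677σ.
Subtracting: σ = (-6.27 − -26)/(0.4677 − (-0.5828)) = 18.78.
Then μ = -26 − (-0.5828)·18.78 = -15.05.
Precision τ = 1/σ² = 1/18.78² = 0.00284.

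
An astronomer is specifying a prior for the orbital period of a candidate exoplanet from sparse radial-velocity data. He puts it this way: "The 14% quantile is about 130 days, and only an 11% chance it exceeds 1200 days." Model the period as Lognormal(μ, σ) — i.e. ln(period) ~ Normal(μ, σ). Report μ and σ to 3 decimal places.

If T ~ Lognormal(μ,σ) then ln T ~ Normal(μ,σ), so the p-quantile of ln T is μ + z_p·σ.
ln(130) = 4.868 and ln(1200) = 7.09; z_{0.14} = -1.08, z_{0.89} = 1.227.
σ = (7.09 − 4.868)/(1.227 − (-1.08)) = 0.963.
μ = 4.868 − (-1.08)·0.963 = 5.908.

μ ≈ 5.908, σ ≈ 0.963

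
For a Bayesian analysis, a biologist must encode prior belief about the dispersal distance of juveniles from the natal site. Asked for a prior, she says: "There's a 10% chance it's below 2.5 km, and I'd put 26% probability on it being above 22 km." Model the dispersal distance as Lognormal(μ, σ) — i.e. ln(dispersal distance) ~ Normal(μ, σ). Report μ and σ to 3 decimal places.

If T ~ Lognormal(μ,σ) then ln T ~ Normal(μ,σ), so the p-quantile of ln T is μ + z_p·σ.
ln(2.5) = 0.9163 and ln(22) = 3.091; z_{0.1} = -1.282, z_{0.74} = 0.6433.
σ = (3.091 − 0.9163)/(0.6433 − (-1.282)) = 1.130.
μ = 0.9163 − (-1.282)·1.130 = 2.364.

μ ≈ 2.364, σ ≈ 1.130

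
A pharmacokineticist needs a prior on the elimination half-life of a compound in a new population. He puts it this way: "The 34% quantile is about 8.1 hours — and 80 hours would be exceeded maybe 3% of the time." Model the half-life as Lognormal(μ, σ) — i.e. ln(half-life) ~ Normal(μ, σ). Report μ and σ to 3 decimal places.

μ ≈ 2.504, σ ≈ 0.999

If T ~ Lognormal(μ,σ) then ln T ~ Normal(μ,σ), so the p-quantile of ln T is μ + z_p·σ.
ln(8.1) = 2.092 and ln(80) = 4.382; z_{0.34} = -0.4125, z_{0.97} = 1.881.
σ = (4.382 − 2.092)/(1.881 − (-0.4125)) = 0.999.
μ = 2.092 − (-0.4125)·0.999 = 2.504.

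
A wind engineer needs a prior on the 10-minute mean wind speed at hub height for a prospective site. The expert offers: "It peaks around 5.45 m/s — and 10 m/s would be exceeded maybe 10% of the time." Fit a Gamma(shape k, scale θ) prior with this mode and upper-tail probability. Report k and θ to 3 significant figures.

k ≈ 6.18, θ ≈ 1.05

Gamma(k,θ) with k>1 has mode (k−1)θ, so θ = 5.45/(k−1).
Need P(X < 10) = 0.9 with θ tied to k this way. Start at k = 2, θ = 5.45: P(X<10) ≈ 0.547.
Too low — raise k to concentrate. Iterating converges to k ≈ 6.18.
Then θ = 5.45/(6.18−1) ≈ 1.05.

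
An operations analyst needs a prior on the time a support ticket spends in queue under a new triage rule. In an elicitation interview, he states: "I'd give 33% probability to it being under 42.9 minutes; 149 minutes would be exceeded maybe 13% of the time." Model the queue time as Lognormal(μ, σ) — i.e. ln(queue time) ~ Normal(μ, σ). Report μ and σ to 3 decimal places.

If T ~ Lognormal(μ,σ) then ln T ~ Normal(μ,σ), so the p-quantile of ln T is μ + z_p·σ.
ln(42.9) = 3.759 and ln(149) = 5.004; z_{0.33} = -0.4399, z_{0.87} = 1.126.
σ = (5.004 − 3.759)/(1.126 − (-0.4399)) = 0.795.
μ = 3.759 − (-0.4399)·0.795 = 4.109.

μ ≈ 4.109, σ ≈ 0.795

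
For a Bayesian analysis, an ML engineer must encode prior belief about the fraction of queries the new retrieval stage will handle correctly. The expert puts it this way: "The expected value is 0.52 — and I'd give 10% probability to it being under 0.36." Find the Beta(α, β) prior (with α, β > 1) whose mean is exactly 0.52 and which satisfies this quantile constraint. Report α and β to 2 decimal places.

α ≈ 8.21, β ≈ 7.58

With mean 0.52 fixed, write α = 0.52s, β = 0.48s where s = α+β.
Need P(θ < 0.36) = 0.1 under Beta(0.52s, 0.48s). Normal approximation: (q−m)/√(m(1−m)/s) ≈ z_{0.1} = -1.28, so s ≈ 0.52·0.48·(-1.28)²/(0.36−0.52)² = 16.0.
At s = 16.0: P(θ<0.36) ≈ 0.098. Adjusting to match 0.1 gives s ≈ 15.78.
So α = 0.52·15.78 ≈ 8.21, β = 0.48·15.78 ≈ 7.58.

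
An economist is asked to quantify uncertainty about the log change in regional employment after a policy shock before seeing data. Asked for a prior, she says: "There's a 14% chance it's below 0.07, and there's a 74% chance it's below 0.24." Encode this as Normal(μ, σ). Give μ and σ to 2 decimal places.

μ = 0.18, σ = 0.10

For Normal(μ,σ), the p-quantile is μ + z_p·σ. Here z_{0.14} = -1.08, z_{0.74} = 0.6433.
So 0.07 = μ − 1.08σ and 0.24 = μ + 0.6433σ.
Subtracting: σ = (0.24 − 0.07)/(0.6433 − (-1.08)) = 0.10.
Then μ = 0.07 − (-1.08)·0.10 = 0.18.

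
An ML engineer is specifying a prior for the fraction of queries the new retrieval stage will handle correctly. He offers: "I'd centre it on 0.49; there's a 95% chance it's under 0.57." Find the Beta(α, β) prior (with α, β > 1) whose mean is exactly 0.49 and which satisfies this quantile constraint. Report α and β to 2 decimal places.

α ≈ 51.48, β ≈ 53.59

With mean 0.49 fixed, write α = 0.49s, β = 0.51s where s = α+β.
Need P(θ < 0.57) = 0.95 under Beta(0.49s, 0.51s). Normal approximation: (q−m)/√(m(1−m)/s) ≈ z_{0.95} = 1.64, so s ≈ 0.49·0.51·(1.64)²/(0.57−0.49)² = 105.6.
At s = 105.6: P(θ<0.57) ≈ 0.950. Adjusting to match 0.95 gives s ≈ 105.07.
So α = 0.49·105.07 ≈ 51.48, β = 0.51·105.07 ≈ 53.59.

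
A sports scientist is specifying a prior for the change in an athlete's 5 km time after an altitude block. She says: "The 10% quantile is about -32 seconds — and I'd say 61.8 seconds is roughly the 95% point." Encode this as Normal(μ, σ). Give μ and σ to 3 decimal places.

The p-quantile of Normal(μ,σ) is μ + z_p·σ, with z_{0.1} = -1.282 and z_{0.95} = 1.645.
Eliminate σ: μ = (z₂·x₁ − z₁·x₂)/(z₂ − z₁) = (1.645·-32 − (-1.282)·61.8)/2.926 = 9.078.
Then σ = (x₂ − x₁)/(z₂ − z₁) = (61.8 − -32)/2.926 = 32.053.

μ = 9.078, σ = 32.053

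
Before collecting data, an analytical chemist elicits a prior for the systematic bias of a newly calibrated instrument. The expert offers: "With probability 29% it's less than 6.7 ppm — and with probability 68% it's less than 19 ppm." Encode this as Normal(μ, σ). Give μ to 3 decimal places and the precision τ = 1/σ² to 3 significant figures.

μ = 13.366, τ = 0.00689

For Normal(μ,σ), the p-quantile is μ + z_p·σ. Here z_{0.29} = -0.5534, z_{0.68} = 0.4677.
So 6.7 = μ − 0.5534σ and 19 = μ + 0.4677σ.
Subtracting: σ = (19 − 6.7)/(0.4677 − (-0.5534)) = 12.046.
Then μ = 6.7 − (-0.5534)·12.046 = 13.366.
Precision τ = 1/σ² = 1/12.05² = 0.00689.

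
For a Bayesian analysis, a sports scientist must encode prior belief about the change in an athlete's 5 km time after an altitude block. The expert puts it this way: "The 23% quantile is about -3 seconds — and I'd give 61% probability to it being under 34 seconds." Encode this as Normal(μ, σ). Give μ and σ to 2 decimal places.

μ = 23.85, σ = 36.34

For Normal(μ,σ), the p-quantile is μ + z_p·σ. Here z_{0.23} = -0.7388, z_{0.61} = 0.2793.
So -3 = μ − 0.7388σ and 34 = μ + 0.2793σ.
Subtracting: σ = (34 − -3)/(0.2793 − (-0.7388)) = 36.34.
Then μ = -3 − (-0.7388)·36.34 = 23.85.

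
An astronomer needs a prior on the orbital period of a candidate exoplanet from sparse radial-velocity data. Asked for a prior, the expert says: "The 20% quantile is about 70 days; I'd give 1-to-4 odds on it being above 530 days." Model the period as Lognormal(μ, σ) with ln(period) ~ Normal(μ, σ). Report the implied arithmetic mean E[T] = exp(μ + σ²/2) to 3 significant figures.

If T ~ Lognormal(μ,σ) then ln T ~ Normal(μ,σ), so the p-quantile of ln T is μ + z_p·σ.
ln(70) = 4.248 and ln(530) = 6.273; z_{0.2} = -0.8416, z_{0.8} = 0.8416.
σ = (6.273 − 4.248)/(0.8416 − (-0.8416)) = 1.203.
μ = 4.248 − (-0.8416)·1.203 = 5.261.
E[T] = exp(μ + σ²/2) = exp(5.261 + 0.7232) = 397 days.

E[T] ≈ 397 days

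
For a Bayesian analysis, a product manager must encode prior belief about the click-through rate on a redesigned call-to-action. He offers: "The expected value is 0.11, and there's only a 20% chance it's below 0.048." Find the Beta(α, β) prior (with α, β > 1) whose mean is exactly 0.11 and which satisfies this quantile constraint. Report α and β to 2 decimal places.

With mean 0.11 fixed, write α = 0.11s, β = 0.89s where s = α+β.
Need P(θ < 0.048) = 0.2 under Beta(0.11s, 0.89s). Normal approximation: (q−m)/√(m(1−m)/s) ≈ z_{0.2} = -0.842, so s ≈ 0.11·0.89·(-0.842)²/(0.048−0.11)² = 18.0.
At s = 18.0: P(θ<0.048) ≈ 0.200. Adjusting to match 0.2 gives s ≈ 18.03.
So α = 0.11·18.03 ≈ 1.98, β = 0.89·18.03 ≈ 16.04.

α ≈ 1.98, β ≈ 16.04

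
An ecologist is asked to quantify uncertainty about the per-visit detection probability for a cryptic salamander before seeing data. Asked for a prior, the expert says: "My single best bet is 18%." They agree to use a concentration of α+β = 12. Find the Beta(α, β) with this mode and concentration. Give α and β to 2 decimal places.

For α,β > 1 the Beta mode is (α−1)/(α+β−2). With α+β = 12, the mode is (α−1)/10.
Set (α−1)/10 = 0.18 → α = 1 + 0.18·10 = 2.80.
β = 12 − α = 9.20.

α = 2.80, β = 9.20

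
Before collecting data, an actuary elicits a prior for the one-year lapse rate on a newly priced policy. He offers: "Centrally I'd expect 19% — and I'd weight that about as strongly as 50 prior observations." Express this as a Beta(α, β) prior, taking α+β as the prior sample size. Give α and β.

α = 9.5, β = 40.5

Under the effective-sample-size interpretation, Beta(α, β) has prior mean α/(α+β) and prior sample size α+β.
So α+β = 50 and α/(α+β) = 0.19, giving α = 0.19·50 = 9.5 and β = 50 − 9.5 = 40.5.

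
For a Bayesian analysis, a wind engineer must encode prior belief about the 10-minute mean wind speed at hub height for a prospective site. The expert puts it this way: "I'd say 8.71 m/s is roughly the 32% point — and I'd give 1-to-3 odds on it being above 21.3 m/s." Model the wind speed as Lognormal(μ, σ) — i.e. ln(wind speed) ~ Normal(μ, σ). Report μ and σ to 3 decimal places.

μ ≈ 2.531, σ ≈ 0.783

If T ~ Lognormal(μ,σ) then ln T ~ Normal(μ,σ), so the p-quantile of ln T is μ + z_p·σ.
ln(8.71) = 2.164 and ln(21.3) = 3.059; z_{0.32} = -0.4677, z_{0.75} = 0.6745.
σ = (3.059 − 2.164)/(0.6745 − (-0.4677)) = 0.783.
μ = 2.164 − (-0.4677)·0.783 = 2.531.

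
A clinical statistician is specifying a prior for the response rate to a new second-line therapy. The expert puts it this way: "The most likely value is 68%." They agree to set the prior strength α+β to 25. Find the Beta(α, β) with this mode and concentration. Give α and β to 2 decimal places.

For α,β > 1 the Beta mode is (α−1)/(α+β−2). With α+β = 25, the mode is (α−1)/23.
Set (α−1)/23 = 0.68 → α = 1 + 0.68·23 = 16.64.
β = 25 − α = 8.36.

α = 16.64, β = 8.36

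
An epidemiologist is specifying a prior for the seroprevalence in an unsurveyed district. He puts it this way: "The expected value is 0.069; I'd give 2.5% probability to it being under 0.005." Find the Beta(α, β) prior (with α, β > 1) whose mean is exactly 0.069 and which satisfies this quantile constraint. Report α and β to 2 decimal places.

With mean 0.069 fixed, write α = 0.069s, β = 0.931s where s = α+β.
Need P(θ < 0.005) = 0.025 under Beta(0.069s, 0.931s). Normal approximation: (q−m)/√(m(1−m)/s) ≈ z_{0.025} = -1.96, so s ≈ 0.069·0.931·(-1.96)²/(0.005−0.069)² = 60.2.
At s = 60.2: P(θ<0.005) ≈ 0.000. Adjusting to match 0.025 gives s ≈ 21.23.
So α = 0.069·21.23 ≈ 1.46, β = 0.931·21.23 ≈ 19.76.

α ≈ 1.46, β ≈ 19.76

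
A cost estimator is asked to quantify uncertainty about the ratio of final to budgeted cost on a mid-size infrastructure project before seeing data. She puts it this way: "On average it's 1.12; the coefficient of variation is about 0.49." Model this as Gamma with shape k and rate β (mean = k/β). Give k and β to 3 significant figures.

For Gamma(k, rate β): mean = k/β, variance = k/β², so CV = 1/√k.
CV = 0.49, hence k = 1/CV² = 4.16.
Then β = k/mean = 4.16/1.12 = 3.72.

k ≈ 4.16, β ≈ 3.72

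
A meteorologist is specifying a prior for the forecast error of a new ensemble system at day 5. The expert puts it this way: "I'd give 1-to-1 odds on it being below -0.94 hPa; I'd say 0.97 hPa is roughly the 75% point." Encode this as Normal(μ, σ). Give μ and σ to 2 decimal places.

μ = -0.94, σ = 2.83

For Normal(μ,σ), the p-quantile is μ + z_p·σ. Here z_{0.5} = 0, z_{0.75} = 0.6745.
So -0.94 = μ + 0σ and 0.97 = μ + 0.6745σ.
Subtracting: σ = (0.97 − -0.94)/(0.6745 − (0)) = 2.83.
Then μ = -0.94 − (0)·2.83 = -0.94.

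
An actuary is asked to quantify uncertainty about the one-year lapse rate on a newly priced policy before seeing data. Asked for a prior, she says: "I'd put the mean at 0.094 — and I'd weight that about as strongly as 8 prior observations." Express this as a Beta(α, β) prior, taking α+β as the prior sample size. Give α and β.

Under the effective-sample-size interpretation, Beta(α, β) has prior mean α/(α+β) and prior sample size α+β.
So α+β = 8 and α/(α+β) = 0.094, giving α = 0.094·8 = 0.752 and β = 8 − 0.752 = 7.248.

α = 0.752, β = 7.248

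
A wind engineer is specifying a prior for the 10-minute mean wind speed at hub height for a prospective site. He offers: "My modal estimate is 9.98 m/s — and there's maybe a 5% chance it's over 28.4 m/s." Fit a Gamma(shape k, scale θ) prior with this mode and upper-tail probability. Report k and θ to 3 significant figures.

k ≈ 3.44, θ ≈ 4.09

Gamma(k,θ) with k>1 has mode (k−1)θ, so θ = 9.98/(k−1).
Need P(X < 28.4) = 0.95 with θ tied to k this way. Start at k = 2, θ = 9.98: P(X<28.4) ≈ 0.777.
Too low — raise k to concentrate. Iterating converges to k ≈ 3.44.
Then θ = 9.98/(3.44−1) ≈ 4.09.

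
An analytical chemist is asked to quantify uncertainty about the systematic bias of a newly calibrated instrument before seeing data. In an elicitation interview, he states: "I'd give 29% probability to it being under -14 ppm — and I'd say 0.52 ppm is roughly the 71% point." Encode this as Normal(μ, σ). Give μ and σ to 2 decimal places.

For Normal(μ,σ), the p-quantile is μ + z_p·σ. Here z_{0.29} = -0.5534, z_{0.71} = 0.5534.
So -14 = μ − 0.5534σ and 0.52 = μ + 0.5534σ.
Subtracting: σ = (0.52 − -14)/(0.5534 − (-0.5534)) = 13.12.
Then μ = -14 − (-0.5534)·13.12 = -6.74.

μ = -6.74, σ = 13.12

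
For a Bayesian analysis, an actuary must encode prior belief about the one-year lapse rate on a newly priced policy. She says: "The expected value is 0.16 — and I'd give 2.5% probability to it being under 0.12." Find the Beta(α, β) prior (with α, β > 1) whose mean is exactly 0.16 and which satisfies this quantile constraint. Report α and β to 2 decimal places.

α ≈ 45.97, β ≈ 241.36

With mean 0.16 fixed, write α = 0.16s, β = 0.84s where s = α+β.
Need P(θ < 0.12) = 0.025 under Beta(0.16s, 0.84s). Normal approximation: (q−m)/√(m(1−m)/s) ≈ z_{0.025} = -1.96, so s ≈ 0.16·0.84·(-1.96)²/(0.12−0.16)² = 322.7.
At s = 322.7: P(θ<0.12) ≈ 0.019. Adjusting to match 0.025 gives s ≈ 287.34.
So α = 0.16·287.34 ≈ 45.97, β = 0.84·287.34 ≈ 241.36.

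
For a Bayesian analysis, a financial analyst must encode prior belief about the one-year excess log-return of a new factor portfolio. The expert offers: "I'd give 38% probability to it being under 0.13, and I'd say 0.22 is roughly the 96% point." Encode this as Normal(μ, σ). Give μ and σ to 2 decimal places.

The p-quantile of Normal(μ,σ) is μ + z_p·σ, with z_{0.38} = -0.3055 and z_{0.96} = 1.751.
Eliminate σ: μ = (z₂·x₁ − z₁·x₂)/(z₂ − z₁) = (1.751·0.13 − (-0.3055)·0.22)/2.056 = 0.14.
Then σ = (x₂ − x₁)/(z₂ − z₁) = (0.22 − 0.13)/2.056 = 0.04.

μ = 0.14, σ = 0.04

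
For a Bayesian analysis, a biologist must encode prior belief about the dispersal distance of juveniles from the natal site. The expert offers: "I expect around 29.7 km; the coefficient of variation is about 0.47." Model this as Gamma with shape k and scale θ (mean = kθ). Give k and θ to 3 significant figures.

For Gamma(k, scale θ): mean = kθ, variance = kθ², so CV = 1/√k.
CV = 0.47, hence k = 1/CV² = 4.53.
Then θ = mean/k = 29.7/4.53 = 6.56.

k ≈ 4.53, θ ≈ 6.56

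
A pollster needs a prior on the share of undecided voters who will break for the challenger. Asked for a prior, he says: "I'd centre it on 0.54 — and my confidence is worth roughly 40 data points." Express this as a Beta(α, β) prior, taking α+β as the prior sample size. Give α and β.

Under the effective-sample-size interpretation, Beta(α, β) has prior mean α/(α+β) and prior sample size α+β.
So α+β = 40 and α/(α+β) = 0.54, giving α = 0.54·40 = 21.6 and β = 40 − 21.6 = 18.4.

α = 21.6, β = 18.4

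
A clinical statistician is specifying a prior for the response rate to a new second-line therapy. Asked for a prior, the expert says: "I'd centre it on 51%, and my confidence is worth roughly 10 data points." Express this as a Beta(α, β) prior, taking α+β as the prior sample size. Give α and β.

Under the effective-sample-size interpretation, Beta(α, β) has prior mean α/(α+β) and prior sample size α+β.
So α+β = 10 and α/(α+β) = 0.51, giving α = 0.51·10 = 5.1 and β = 10 − 5.1 = 4.9.

α = 5.1, β = 4.9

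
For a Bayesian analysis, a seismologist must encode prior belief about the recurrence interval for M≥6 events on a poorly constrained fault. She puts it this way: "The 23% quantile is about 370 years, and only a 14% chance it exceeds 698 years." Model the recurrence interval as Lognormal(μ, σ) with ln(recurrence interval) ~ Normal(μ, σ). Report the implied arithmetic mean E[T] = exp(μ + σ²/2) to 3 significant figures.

If T ~ Lognormal(μ,σ) then ln T ~ Normal(μ,σ), so the p-quantile of ln T is μ + z_p·σ.
ln(370) = 5.914 and ln(698) = 6.548; z_{0.23} = -0.7388, z_{0.86} = 1.08.
σ = (6.548 − 5.914)/(1.08 − (-0.7388)) = 0.349.
μ = 5.914 − (-0.7388)·0.349 = 6.171.
E[T] = exp(μ + σ²/2) = exp(6.171 + 0.0609) = 509 years.

E[T] ≈ 509 years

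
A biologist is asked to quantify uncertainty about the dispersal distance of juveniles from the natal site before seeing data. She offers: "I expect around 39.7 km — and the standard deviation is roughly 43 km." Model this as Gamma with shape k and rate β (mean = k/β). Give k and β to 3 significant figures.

For Gamma(k, rate β): mean = k/β, variance = k/β², so CV = 1/√k.
CV = SD/mean = 43/39.7 = 1.083, hence k = 1/CV² = 0.852.
Then β = k/mean = 0.852/39.7 = 0.0215.

k ≈ 0.852, β ≈ 0.0215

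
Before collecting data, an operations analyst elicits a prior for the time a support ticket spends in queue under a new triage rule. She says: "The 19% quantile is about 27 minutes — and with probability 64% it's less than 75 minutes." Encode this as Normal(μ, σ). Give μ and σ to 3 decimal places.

μ = 61.083, σ = 38.824

The p-quantile of Normal(μ,σ) is μ + z_p·σ, with z_{0.19} = -0.8779 and z_{0.64} = 0.3585.
Eliminate σ: μ = (z₂·x₁ − z₁·x₂)/(z₂ − z₁) = (0.3585·27 − (-0.8779)·75)/1.236 = 61.083.
Then σ = (x₂ − x₁)/(z₂ − z₁) = (75 − 27)/1.236 = 38.824.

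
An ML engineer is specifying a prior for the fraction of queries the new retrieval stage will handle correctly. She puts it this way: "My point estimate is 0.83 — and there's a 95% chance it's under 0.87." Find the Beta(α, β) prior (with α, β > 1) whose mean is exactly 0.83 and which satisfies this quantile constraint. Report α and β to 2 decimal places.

α ≈ 180.66, β ≈ 37.00

With mean 0.83 fixed, write α = 0.83s, β = 0.17s where s = α+β.
Need P(θ < 0.87) = 0.95 under Beta(0.83s, 0.17s). Normal approximation: (q−m)/√(m(1−m)/s) ≈ z_{0.95} = 1.64, so s ≈ 0.83·0.17·(1.64)²/(0.87−0.83)² = 238.6.
At s = 238.6: P(θ<0.87) ≈ 0.958. Adjusting to match 0.95 gives s ≈ 217.66.
So α = 0.83·217.66 ≈ 180.66, β = 0.17·217.66 ≈ 37.00.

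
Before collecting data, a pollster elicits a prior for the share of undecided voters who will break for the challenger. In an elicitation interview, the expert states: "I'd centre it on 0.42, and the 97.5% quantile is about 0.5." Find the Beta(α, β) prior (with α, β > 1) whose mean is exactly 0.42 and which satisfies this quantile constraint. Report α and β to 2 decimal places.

α ≈ 62.40, β ≈ 86.17

With mean 0.42 fixed, write α = 0.42s, β = 0.58s where s = α+β.
Need P(θ < 0.5) = 0.975 under Beta(0.42s, 0.58s). Normal approximation: (q−m)/√(m(1−m)/s) ≈ z_{0.975} = 1.96, so s ≈ 0.42·0.58·(1.96)²/(0.5−0.42)² = 146.2.
At s = 146.2: P(θ<0.5) ≈ 0.974. Adjusting to match 0.975 gives s ≈ 148.57.
So α = 0.42·148.57 ≈ 62.40, β = 0.58·148.57 ≈ 86.17.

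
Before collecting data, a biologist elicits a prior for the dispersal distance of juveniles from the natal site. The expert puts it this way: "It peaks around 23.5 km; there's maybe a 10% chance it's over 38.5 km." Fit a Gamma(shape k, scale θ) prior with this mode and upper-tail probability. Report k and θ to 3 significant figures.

Gamma(k,θ) with k>1 has mode (k−1)θ, so θ = 23.5/(k−1).
Need P(X < 38.5) = 0.9 with θ tied to k this way. Start at k = 2, θ = 23.5: P(X<38.5) ≈ 0.487.
Too low — raise k to concentrate. Iterating converges to k ≈ 8.73.
Then θ = 23.5/(8.73−1) ≈ 3.04.

k ≈ 8.73, θ ≈ 3.04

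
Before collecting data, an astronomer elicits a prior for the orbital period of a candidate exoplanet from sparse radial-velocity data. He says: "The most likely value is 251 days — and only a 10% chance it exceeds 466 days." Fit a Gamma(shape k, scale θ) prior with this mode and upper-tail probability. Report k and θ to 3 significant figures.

k ≈ 5.99, θ ≈ 50.3

Gamma(k,θ) with k>1 has mode (k−1)θ, so θ = 251/(k−1).
Need P(X < 466) = 0.9 with θ tied to k this way. Start at k = 2, θ = 251: P(X<466) ≈ 0.554.
Too low — raise k to concentrate. Iterating converges to k ≈ 5.99.
Then θ = 251/(5.99−1) ≈ 50.3.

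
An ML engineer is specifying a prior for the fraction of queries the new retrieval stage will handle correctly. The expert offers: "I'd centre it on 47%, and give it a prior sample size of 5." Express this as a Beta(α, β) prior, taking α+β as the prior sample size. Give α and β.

Under the effective-sample-size interpretation, Beta(α, β) has prior mean α/(α+β) and prior sample size α+β.
So α+β = 5 and α/(α+β) = 0.47, giving α = 0.47·5 = 2.35 and β = 5 − 2.35 = 2.65.

α = 2.35, β = 2.65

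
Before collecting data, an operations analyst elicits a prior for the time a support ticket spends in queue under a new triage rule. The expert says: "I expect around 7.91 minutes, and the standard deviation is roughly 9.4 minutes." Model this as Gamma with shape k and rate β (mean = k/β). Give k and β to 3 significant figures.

For Gamma(k, rate β): mean = k/β, variance = k/β², so CV = 1/√k.
CV = SD/mean = 9.4/7.91 = 1.188, hence k = 1/CV² = 0.708.
Then β = k/mean = 0.708/7.91 = 0.0895.

k ≈ 0.708, β ≈ 0.0895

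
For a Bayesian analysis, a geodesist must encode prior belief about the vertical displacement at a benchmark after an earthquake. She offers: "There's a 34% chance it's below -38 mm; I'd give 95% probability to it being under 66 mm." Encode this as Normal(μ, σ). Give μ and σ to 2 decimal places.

μ = -17.15, σ = 50.55

For Normal(μ,σ), the p-quantile is μ + z_p·σ. Here z_{0.34} = -0.4125, z_{0.95} = 1.645.
So -38 = μ − 0.4125σ and 66 = μ + 1.645σ.
Subtracting: σ = (66 − -38)/(1.645 − (-0.4125)) = 50.55.
Then μ = -38 − (-0.4125)·50.55 = -17.15.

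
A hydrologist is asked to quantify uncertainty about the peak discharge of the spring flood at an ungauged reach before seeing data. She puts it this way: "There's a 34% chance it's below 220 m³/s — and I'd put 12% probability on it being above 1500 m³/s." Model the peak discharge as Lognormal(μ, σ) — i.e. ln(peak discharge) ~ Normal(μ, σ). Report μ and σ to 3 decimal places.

If T ~ Lognormal(μ,σ) then ln T ~ Normal(μ,σ), so the p-quantile of ln T is μ + z_p·σ.
ln(220) = 5.394 and ln(1500) = 7.313; z_{0.34} = -0.4125, z_{0.88} = 1.175.
σ = (7.313 − 5.394)/(1.175 − (-0.4125)) = 1.209.
μ = 5.394 − (-0.4125)·1.209 = 5.892.

μ ≈ 5.892, σ ≈ 1.209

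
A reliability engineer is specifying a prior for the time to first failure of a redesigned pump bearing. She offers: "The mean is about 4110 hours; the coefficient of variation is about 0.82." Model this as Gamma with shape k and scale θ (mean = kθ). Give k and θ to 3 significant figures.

k ≈ 1.49, θ ≈ 2760

For Gamma(k, scale θ): mean = kθ, variance = kθ², so CV = 1/√k.
CV = 0.82, hence k = 1/CV² = 1.49.
Then θ = mean/k = 4110/1.49 = 2760.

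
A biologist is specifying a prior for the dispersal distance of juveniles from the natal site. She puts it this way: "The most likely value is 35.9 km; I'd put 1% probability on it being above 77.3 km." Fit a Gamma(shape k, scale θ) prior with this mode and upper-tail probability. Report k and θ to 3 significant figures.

Gamma(k,θ) with k>1 has mode (k−1)θ, so θ = 35.9/(k−1).
Need P(X < 77.3) = 0.99 with θ tied to k this way. Start at k = 2, θ = 35.9: P(X<77.3) ≈ 0.634.
Too low — raise k to concentrate. Iterating converges to k ≈ 9.23.
Then θ = 35.9/(9.23−1) ≈ 4.36.

k ≈ 9.23, θ ≈ 4.36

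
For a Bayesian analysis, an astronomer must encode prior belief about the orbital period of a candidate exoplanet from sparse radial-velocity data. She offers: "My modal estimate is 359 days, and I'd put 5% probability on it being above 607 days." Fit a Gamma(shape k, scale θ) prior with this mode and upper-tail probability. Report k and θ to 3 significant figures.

k ≈ 11.1, θ ≈ 35.5

Gamma(k,θ) with k>1 has mode (k−1)θ, so θ = 359/(k−1).
Need P(X < 607) = 0.95 with θ tied to k this way. Start at k = 2, θ = 359: P(X<607) ≈ 0.504.
Too low — raise k to concentrate. Iterating converges to k ≈ 11.1.
Then θ = 359/(11.1−1) ≈ 35.5.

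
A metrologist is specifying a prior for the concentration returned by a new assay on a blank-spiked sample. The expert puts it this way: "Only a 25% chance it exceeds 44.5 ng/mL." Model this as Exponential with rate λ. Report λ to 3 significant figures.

λ ≈ 0.0312

P(T > 44.5) = e^(−λ·44.5) = 0.25, so λ = −ln(0.25)/44.5 = 0.0312.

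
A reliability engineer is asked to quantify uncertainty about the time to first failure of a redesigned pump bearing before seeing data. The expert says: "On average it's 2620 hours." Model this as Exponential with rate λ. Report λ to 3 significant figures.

λ ≈ 0.000382

Exponential mean = 1/λ, so λ = 1/2620.0 = 0.000382.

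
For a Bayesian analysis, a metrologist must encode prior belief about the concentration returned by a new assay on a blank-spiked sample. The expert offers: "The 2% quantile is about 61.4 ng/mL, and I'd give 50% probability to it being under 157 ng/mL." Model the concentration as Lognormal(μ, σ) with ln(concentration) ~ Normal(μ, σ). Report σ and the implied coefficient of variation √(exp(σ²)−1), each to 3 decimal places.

σ ≈ 0.457, CV ≈ 0.482

If T ~ Lognormal(μ,σ) then ln T ~ Normal(μ,σ), so the p-quantile of ln T is μ + z_p·σ.
ln(61.4) = 4.117 and ln(157) = 5.056; z_{0.02} = -2.054, z_{0.5} = 0.
σ = (5.056 − 4.117)/(0 − (-2.054)) = 0.457.
μ = 4.117 − (-2.054)·0.457 = 5.056.
CV = √(exp(σ²)−1) = √(exp(0.2090)−1) = 0.482.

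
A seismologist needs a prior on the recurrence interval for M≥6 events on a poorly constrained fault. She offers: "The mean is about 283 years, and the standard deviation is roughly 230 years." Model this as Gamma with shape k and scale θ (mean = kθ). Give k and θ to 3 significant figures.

For Gamma(k, scale θ): mean = kθ, variance = kθ², so CV = 1/√k.
CV = SD/mean = 230/283 = 0.8127, hence k = 1/CV² = 1.51.
Then θ = mean/k = 283/1.51 = 187.

k ≈ 1.51, θ ≈ 187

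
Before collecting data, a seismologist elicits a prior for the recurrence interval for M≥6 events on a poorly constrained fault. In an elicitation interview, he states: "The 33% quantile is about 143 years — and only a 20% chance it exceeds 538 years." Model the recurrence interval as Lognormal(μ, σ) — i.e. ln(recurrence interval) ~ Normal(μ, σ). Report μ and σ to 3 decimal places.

If T ~ Lognormal(μ,σ) then ln T ~ Normal(μ,σ), so the p-quantile of ln T is μ + z_p·σ.
ln(143) = 4.963 and ln(538) = 6.288; z_{0.33} = -0.4399, z_{0.8} = 0.8416.
σ = (6.288 − 4.963)/(0.8416 − (-0.4399)) = 1.034.
μ = 4.963 − (-0.4399)·1.034 = 5.418.

μ ≈ 5.418, σ ≈ 1.034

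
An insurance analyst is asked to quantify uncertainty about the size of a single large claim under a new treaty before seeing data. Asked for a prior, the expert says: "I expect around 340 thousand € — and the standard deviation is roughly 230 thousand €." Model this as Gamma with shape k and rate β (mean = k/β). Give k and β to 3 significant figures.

For Gamma(k, rate β): mean = k/β, variance = k/β², so CV = 1/√k.
CV = SD/mean = 230/340 = 0.6765, hence k = 1/CV² = 2.19.
Then β = k/mean = 2.19/340 = 0.00643.

k ≈ 2.19, β ≈ 0.00643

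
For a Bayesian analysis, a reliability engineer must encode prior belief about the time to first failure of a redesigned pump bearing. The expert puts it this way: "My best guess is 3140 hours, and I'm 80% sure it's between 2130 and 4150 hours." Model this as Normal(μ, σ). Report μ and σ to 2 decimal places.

A symmetric 80% interval runs μ ± z·σ with z = 1.282.
Half-width = 1010, so σ = 1010/1.282 = 788.11.
μ is the stated best guess, 3140.00.

μ = 3140.00, σ = 788.11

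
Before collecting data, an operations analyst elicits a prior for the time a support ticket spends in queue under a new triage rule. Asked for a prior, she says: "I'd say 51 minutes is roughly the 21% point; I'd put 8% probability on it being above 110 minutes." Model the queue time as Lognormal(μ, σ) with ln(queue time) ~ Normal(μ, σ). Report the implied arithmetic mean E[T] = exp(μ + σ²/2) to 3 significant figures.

E[T] ≈ 71.7 minutes

If T ~ Lognormal(μ,σ) then ln T ~ Normal(μ,σ), so the p-quantile of ln T is μ + z_p·σ.
ln(51) = 3.932 and ln(110) = 4.7; z_{0.21} = -0.8064, z_{0.92} = 1.405.
σ = (4.7 − 3.932)/(1.405 − (-0.8064)) = 0.348.
μ = 3.932 − (-0.8064)·0.348 = 4.212.
E[T] = exp(μ + σ²/2) = exp(4.212 + 0.0604) = 71.7 minutes.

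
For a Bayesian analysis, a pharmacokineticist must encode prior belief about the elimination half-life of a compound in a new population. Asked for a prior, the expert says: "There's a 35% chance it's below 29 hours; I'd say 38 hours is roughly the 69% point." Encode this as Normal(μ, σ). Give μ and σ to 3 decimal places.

μ = 32.936, σ = 10.214

For Normal(μ,σ), the p-quantile is μ + z_p·σ. Here z_{0.35} = -0.3853, z_{0.69} = 0.4959.
So 29 = μ − 0.3853σ and 38 = μ + 0.4959σ.
Subtracting: σ = (38 − 29)/(0.4959 − (-0.3853)) = 10.214.
Then μ = 29 − (-0.3853)·10.214 = 32.936.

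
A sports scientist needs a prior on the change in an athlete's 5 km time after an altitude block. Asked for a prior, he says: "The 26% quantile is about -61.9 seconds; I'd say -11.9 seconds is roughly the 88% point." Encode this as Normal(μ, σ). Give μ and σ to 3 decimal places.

For Normal(μ,σ), the p-quantile is μ + z_p·σ. Here z_{0.26} = -0.6433, z_{0.88} = 1.175.
So -61.9 = μ − 0.6433σ and -11.9 = μ + 1.175σ.
Subtracting: σ = (-11.9 − -61.9)/(1.175 − (-0.6433)) = 27.498.
Then μ = -61.9 − (-0.6433)·27.498 = -44.209.

μ = -44.209, σ = 27.498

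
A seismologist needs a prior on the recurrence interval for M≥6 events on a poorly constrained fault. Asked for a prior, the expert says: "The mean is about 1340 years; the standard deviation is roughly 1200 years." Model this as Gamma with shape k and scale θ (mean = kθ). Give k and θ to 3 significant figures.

k ≈ 1.25, θ ≈ 1070

For Gamma(k, scale θ): mean = kθ, variance = kθ², so CV = 1/√k.
CV = SD/mean = 1200/1340 = 0.8955, hence k = 1/CV² = 1.25.
Then θ = mean/k = 1340/1.25 = 1070.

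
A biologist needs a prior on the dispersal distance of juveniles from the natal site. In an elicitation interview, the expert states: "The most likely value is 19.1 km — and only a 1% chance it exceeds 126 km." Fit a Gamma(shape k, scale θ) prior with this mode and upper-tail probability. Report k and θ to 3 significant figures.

k ≈ 2.01, θ ≈ 18.9

Gamma(k,θ) with k>1 has mode (k−1)θ, so θ = 19.1/(k−1).
Need P(X < 126) = 0.99 with θ tied to k this way. Start at k = 2, θ = 19.1: P(X<126) ≈ 0.990.
Too low — raise k to concentrate. Iterating converges to k ≈ 2.01.
Then θ = 19.1/(2.01−1) ≈ 18.9.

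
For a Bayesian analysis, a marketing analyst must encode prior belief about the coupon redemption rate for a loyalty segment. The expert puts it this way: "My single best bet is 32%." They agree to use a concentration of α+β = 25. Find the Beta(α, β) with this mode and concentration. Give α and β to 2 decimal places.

For α,β > 1 the Beta mode is (α−1)/(α+β−2). With α+β = 25, the mode is (α−1)/23.
Set (α−1)/23 = 0.32 → α = 1 + 0.32·23 = 8.36.
β = 25 − α = 16.64.

α = 8.36, β = 16.64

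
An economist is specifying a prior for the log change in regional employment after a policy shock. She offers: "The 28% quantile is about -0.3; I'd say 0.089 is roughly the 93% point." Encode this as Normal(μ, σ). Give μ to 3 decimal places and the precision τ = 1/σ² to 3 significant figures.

The p-quantile of Normal(μ,σ) is μ + z_p·σ, with z_{0.28} = -0.5828 and z_{0.93} = 1.476.
Eliminate σ: μ = (z₂·x₁ − z₁·x₂)/(z₂ − z₁) = (1.476·-0.3 − (-0.5828)·0.089)/2.059 = -0.190.
Then σ = (x₂ − x₁)/(z₂ − z₁) = (0.089 − -0.3)/2.059 = 0.189.
Precision τ = 1/σ² = 1/0.189² = 28.

μ = -0.190, τ = 28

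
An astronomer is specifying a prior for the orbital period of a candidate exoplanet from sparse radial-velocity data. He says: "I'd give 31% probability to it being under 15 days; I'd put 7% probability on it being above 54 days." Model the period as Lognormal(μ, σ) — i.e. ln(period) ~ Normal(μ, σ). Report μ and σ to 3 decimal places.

μ ≈ 3.030, σ ≈ 0.650

If T ~ Lognormal(μ,σ) then ln T ~ Normal(μ,σ), so the p-quantile of ln T is μ + z_p·σ.
ln(15) = 2.708 and ln(54) = 3.989; z_{0.31} = -0.4959, z_{0.93} = 1.476.
σ = (3.989 − 2.708)/(1.476 − (-0.4959)) = 0.650.
μ = 2.708 − (-0.4959)·0.650 = 3.030.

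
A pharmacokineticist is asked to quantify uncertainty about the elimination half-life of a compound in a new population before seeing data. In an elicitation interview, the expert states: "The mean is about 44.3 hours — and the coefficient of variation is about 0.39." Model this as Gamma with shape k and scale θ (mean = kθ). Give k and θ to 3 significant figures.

For Gamma(k, scale θ): mean = kθ, variance = kθ², so CV = 1/√k.
CV = 0.39, hence k = 1/CV² = 6.57.
Then θ = mean/k = 44.3/6.57 = 6.74.

k ≈ 6.57, θ ≈ 6.74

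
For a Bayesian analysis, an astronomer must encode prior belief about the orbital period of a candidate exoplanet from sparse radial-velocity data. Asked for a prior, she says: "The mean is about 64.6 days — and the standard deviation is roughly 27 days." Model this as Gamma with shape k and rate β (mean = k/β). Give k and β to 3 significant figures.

For Gamma(k, rate β): mean = k/β, variance = k/β², so CV = 1/√k.
CV = SD/mean = 27/64.6 = 0.418, hence k = 1/CV² = 5.72.
Then β = k/mean = 5.72/64.6 = 0.0886.

k ≈ 5.72, β ≈ 0.0886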